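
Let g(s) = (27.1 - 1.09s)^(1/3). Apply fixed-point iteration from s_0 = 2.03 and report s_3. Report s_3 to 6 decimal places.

2.882876

s_1 = g(2.030000) = 2.919617
s_2 = g(2.919617) = 2.881195
s_3 = g(2.881195) = 2.882876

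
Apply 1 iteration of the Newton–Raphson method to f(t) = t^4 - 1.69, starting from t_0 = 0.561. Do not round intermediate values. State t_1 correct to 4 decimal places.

2.8137

f'(t) = 4t^3
t_0 = 0.561000: f = -1.590951, f' = 0.706234 → t_1 = 0.561000 - (-1.590951)/(0.706234) = 2.813725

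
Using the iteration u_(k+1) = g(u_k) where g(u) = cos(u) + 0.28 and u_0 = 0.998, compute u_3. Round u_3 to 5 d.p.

0.85289

u_1 = g(0.998000) = 0.821984
u_2 = g(0.821984) = 0.960769
u_3 = g(0.960769) = 0.852890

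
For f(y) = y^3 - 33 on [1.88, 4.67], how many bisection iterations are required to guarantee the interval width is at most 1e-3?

Initial width b − a = 4.67 − 1.88 = 2.790000.
After n steps the width is (b−a)/2^n; need (b−a)/2^n ≤ 1e-3.
So n ≥ log₂(2.790000/1e-3) = log₂(2790.0000) ≈ 11.4460.
Hence n = 12.

12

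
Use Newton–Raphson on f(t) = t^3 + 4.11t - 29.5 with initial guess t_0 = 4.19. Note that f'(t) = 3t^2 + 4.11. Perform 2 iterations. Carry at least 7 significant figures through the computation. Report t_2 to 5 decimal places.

t_0 = 4.190000: f = 61.280959, f' = 56.778300 → t_1 = 4.190000 - (61.280959)/(56.778300) = 3.110698
t_1 = 3.110698: f = 13.385442, f' = 33.139318 → t_2 = 3.110698 - (13.385442)/(33.139318) = 2.706783

2.70678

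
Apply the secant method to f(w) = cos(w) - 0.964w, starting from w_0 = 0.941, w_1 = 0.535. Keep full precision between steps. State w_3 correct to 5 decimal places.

0.75578

Secant update: w_(k+1) = w_k − f(w_k)·(w_k − w_(k-1))/(f(w_k) − f(w_(k-1))).
f(w_0) = -0.318144, f(w_1) = 0.344529
w_2 = 0.535000 - (0.344529)·(0.535000 - 0.941000)/(0.344529 - (-0.318144)) = 0.746083; f(w_2) = 0.015130
w_3 = 0.746083 - (0.015130)·(0.746083 - 0.535000)/(0.015130 - (0.344529)) = 0.755778; f(w_3) = -0.000832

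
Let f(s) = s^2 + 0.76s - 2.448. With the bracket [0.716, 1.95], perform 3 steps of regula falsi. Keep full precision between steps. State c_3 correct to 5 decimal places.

f(0.716000) = -1.391184, f(1.950000) = 2.836500
step 1: c = 1.122067, f(c) = -0.336196 < 0 → new bracket [1.122067, 1.950000]
step 2: c = 1.209799, f(c) = -0.064940 < 0 → new bracket [1.209799, 1.950000]
step 3: c = 1.226366, f(c) = -0.011988 < 0 → new bracket [1.226366, 1.950000]

1.22637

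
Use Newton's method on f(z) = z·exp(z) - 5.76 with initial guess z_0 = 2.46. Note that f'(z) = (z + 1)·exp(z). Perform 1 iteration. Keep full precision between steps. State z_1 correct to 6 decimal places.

Newton update: z ← z − f(z)/f'(z).
z_0 = 2.460000: f = 23.033836, f' = 40.498648 → z_1 = 2.460000 - (23.033836)/(40.498648) = 1.891244

1.891244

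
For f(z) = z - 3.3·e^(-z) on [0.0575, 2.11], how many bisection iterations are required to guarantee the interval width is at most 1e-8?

Initial width b − a = 2.11 − 0.0575 = 2.052500.
After n steps the width is (b−a)/2^n; need (b−a)/2^n ≤ 1e-8.
So n ≥ log₂(2.052500/1e-8) = log₂(205250000.0000) ≈ 27.6128.
Hence n = 28.

28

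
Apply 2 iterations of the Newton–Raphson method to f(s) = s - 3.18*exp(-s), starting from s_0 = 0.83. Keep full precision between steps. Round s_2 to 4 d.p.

1.0799

f'(s) = 1 + 3.18*exp(-s)
s_0 = 0.830000: f = -0.556637, f' = 2.386637 → s_1 = 0.830000 - (-0.556637)/(2.386637) = 1.063231
s_1 = 1.063231: f = -0.034945, f' = 2.098176 → s_2 = 1.063231 - (-0.034945)/(2.098176) = 1.079886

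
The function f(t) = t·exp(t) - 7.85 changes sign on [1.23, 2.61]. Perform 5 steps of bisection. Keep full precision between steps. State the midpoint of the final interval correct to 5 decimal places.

1.59656

f(1.230000) = -3.641888, f(2.610000) = 27.643523 (opposite signs)
step 1: m = 1.920000, f(m) = 5.246240 > 0 → root in [1.230000, 1.920000]
step 2: m = 1.575000, f(m) = -0.241582 < 0 → root in [1.575000, 1.920000]
step 3: m = 1.747500, f(m) = 2.181059 > 0 → root in [1.575000, 1.747500]
step 4: m = 1.661250, f(m) = 0.897958 > 0 → root in [1.575000, 1.661250]
step 5: m = 1.618125, f(m) = 0.311215 > 0 → root in [1.575000, 1.618125]
Midpoint of [1.575000, 1.618125] = 1.596563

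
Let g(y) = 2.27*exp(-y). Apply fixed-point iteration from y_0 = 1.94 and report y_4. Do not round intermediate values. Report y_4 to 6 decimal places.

1.460287

y_1 = g(1.940000) = 0.326208
y_2 = g(0.326208) = 1.638157
y_3 = g(1.638157) = 0.441147
y_4 = g(0.441147) = 1.460287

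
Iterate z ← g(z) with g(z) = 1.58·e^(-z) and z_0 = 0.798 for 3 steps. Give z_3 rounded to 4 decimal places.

0.7274

z_1 = g(0.798000) = 0.711361
z_2 = g(0.711361) = 0.775741
z_3 = g(0.775741) = 0.727373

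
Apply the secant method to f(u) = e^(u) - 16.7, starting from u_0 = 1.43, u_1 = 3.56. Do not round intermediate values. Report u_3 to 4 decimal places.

Secant update: u_(k+1) = u_k − f(u_k)·(u_k − u_(k-1))/(f(u_k) − f(u_(k-1))).
f(u_0) = -12.521301, f(u_1) = 18.463197
u_2 = 3.560000 - (18.463197)·(3.560000 - 1.430000)/(18.463197 - (-12.521301)) = 2.290765; f(u_2) = -6.817505
u_3 = 2.290765 - (-6.817505)·(2.290765 - 3.560000)/(-6.817505 - (18.463197)) = 2.633043; f(u_3) = -2.783955

2.6330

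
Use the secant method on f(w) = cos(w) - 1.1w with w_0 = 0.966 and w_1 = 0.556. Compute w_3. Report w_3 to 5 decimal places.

0.69730

f(w_0) = -0.494005, f(w_1) = 0.237773
w_2 = 0.556000 - (0.237773)·(0.556000 - 0.966000)/(0.237773 - (-0.494005)) = 0.689219; f(w_2) = 0.013602
w_3 = 0.689219 - (0.013602)·(0.689219 - 0.556000)/(0.013602 - (0.237773)) = 0.697302; f(w_3) = -0.000455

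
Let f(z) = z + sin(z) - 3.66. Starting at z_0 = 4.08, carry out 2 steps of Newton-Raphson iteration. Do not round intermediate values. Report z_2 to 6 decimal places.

f'(z) = 1 + cos(z)
z_0 = 4.080000: f = -0.386618, f' = 0.408927 → z_1 = 4.080000 - (-0.386618)/(0.408927) = 5.025445
z_1 = 5.025445: f = 0.414049, f' = 1.307968 → z_2 = 5.025445 - (0.414049)/(1.307968) = 4.708887

4.708887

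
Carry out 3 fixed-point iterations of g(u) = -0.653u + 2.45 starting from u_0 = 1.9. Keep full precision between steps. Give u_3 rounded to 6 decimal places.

u_1 = g(1.900000) = 1.209300
u_2 = g(1.209300) = 1.660327
u_3 = g(1.660327) = 1.365806

1.365806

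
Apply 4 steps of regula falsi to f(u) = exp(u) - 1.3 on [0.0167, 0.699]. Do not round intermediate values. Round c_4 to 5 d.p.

0.26193

f(0.016700) = -0.283160, f(0.699000) = 0.711740
step 1: c = 0.210890, f(c) = -0.065223 < 0 → new bracket [0.210890, 0.699000]
step 2: c = 0.251865, f(c) = -0.013577 < 0 → new bracket [0.251865, 0.699000]
step 3: c = 0.260235, f(c) = -0.002765 < 0 → new bracket [0.260235, 0.699000]
step 4: c = 0.261933, f(c) = -0.000560 < 0 → new bracket [0.261933, 0.699000]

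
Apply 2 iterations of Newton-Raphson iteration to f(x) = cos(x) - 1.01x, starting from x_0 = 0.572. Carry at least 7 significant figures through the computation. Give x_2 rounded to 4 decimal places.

0.7347

f'(x) = -sin(x) - 1.01
x_0 = 0.572000: f = 0.263100, f' = -1.551315 → x_1 = 0.572000 - (0.263100)/(-1.551315) = 0.741598
x_1 = 0.741598: f = -0.011624, f' = -1.685467 → x_2 = 0.741598 - (-0.011624)/(-1.685467) = 0.734701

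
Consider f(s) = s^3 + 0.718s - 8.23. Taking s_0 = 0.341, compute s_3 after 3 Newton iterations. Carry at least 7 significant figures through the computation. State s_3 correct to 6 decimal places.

3.547659

f'(s) = 3s^2 + 0.718
s_0 = 0.341000: f = -7.945510, f' = 1.066843 → s_1 = 0.341000 - (-7.945510)/(1.066843) = 7.788685
s_1 = 7.788685: f = 469.851983, f' = 182.708823 → s_2 = 7.788685 - (469.851983)/(182.708823) = 5.217096
s_2 = 5.217096: f = 137.515242, f' = 82.372262 → s_3 = 5.217096 - (137.515242)/(82.372262) = 3.547659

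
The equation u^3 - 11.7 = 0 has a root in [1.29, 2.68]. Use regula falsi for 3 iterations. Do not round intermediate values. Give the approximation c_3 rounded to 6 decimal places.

2.264601

f(1.290000) = -9.553311, f(2.680000) = 7.548832
step 1: c = 2.066458, f(c) = -2.875706 < 0 → new bracket [2.066458, 2.680000]
step 2: c = 2.235710, f(c) = -0.525036 < 0 → new bracket [2.235710, 2.680000]
step 3: c = 2.264601, f(c) = -0.086175 < 0 → new bracket [2.264601, 2.680000]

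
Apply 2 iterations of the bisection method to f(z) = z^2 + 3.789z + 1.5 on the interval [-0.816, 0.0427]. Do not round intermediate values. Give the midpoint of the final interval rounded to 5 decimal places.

-0.49399

f(-0.816000) = -0.925968, f(0.042700) = 1.663614 (opposite signs)
step 1: m = -0.386650, f(m) = 0.184481 > 0 → root in [-0.816000, -0.386650]
step 2: m = -0.601325, f(m) = -0.416829 < 0 → root in [-0.601325, -0.386650]
Midpoint of [-0.601325, -0.386650] = -0.493988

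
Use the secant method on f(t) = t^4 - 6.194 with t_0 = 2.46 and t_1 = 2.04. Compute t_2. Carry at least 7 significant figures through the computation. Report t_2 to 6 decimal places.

f(t_0) = 30.427863, f(t_1) = 11.124915
t_2 = 2.040000 - (11.124915)·(2.040000 - 2.460000)/(11.124915 - (30.427863)) = 1.797940; f(t_2) = 4.255636

1.797940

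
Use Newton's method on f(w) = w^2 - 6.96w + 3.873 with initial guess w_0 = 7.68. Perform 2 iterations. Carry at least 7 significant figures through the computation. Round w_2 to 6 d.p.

6.357283

f'(w) = 2w - 6.96
w_0 = 7.680000: f = 9.402600, f' = 8.400000 → w_1 = 7.680000 - (9.402600)/(8.400000) = 6.560643
w_1 = 6.560643: f = 1.252960, f' = 6.161286 → w_2 = 6.560643 - (1.252960)/(6.161286) = 6.357283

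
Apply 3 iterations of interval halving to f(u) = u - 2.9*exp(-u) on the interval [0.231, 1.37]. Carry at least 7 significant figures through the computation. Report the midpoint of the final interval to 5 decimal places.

f(0.231000) = -2.070844, f(1.370000) = 0.633090 (opposite signs)
step 1: m = 0.800500, f(m) = -0.501903 < 0 → root in [0.800500, 1.370000]
step 2: m = 1.085250, f(m) = 0.105580 > 0 → root in [0.800500, 1.085250]
step 3: m = 0.942875, f(m) = -0.186694 < 0 → root in [0.942875, 1.085250]
Midpoint of [0.942875, 1.085250] = 1.014063

1.01406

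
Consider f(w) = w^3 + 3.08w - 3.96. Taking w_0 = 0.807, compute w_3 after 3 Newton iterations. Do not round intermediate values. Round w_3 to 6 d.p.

Newton update: w ← w − f(w)/f'(w).
f'(w) = 3w^2 + 3.08
w_0 = 0.807000: f = -0.948882, f' = 5.033747 → w_1 = 0.807000 - (-0.948882)/(5.033747) = 0.995504
w_1 = 0.995504: f = 0.092726, f' = 6.053085 → w_2 = 0.995504 - (0.092726)/(6.053085) = 0.980185
w_2 = 0.980185: f = 0.000697, f' = 5.962290 → w_3 = 0.980185 - (0.000697)/(5.962290) = 0.980068

0.980068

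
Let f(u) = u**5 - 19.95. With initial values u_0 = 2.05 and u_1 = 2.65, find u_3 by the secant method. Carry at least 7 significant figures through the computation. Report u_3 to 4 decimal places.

f(u_0) = 16.255063, f(u_1) = 110.736092
u_2 = 2.650000 - (110.736092)·(2.650000 - 2.050000)/(110.736092 - (16.255063)) = 1.946773; f(u_2) = 8.012503
u_3 = 1.946773 - (8.012503)·(1.946773 - 2.650000)/(8.012503 - (110.736092)) = 1.891920; f(u_3) = 4.288975

1.8919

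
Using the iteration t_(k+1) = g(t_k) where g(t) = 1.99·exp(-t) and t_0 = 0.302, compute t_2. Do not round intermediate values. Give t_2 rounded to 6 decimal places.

t_1 = g(0.302000) = 1.471283
t_2 = g(1.471283) = 0.456965

0.456965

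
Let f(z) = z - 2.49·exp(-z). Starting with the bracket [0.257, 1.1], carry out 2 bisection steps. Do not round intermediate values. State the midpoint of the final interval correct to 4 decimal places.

0.9946

f(0.257000) = -1.668687, f(1.100000) = 0.271151 (opposite signs)
step 1: m = 0.678500, f(m) = -0.584870 < 0 → root in [0.678500, 1.100000]
step 2: m = 0.889250, f(m) = -0.134050 < 0 → root in [0.889250, 1.100000]
Midpoint of [0.889250, 1.100000] = 0.994625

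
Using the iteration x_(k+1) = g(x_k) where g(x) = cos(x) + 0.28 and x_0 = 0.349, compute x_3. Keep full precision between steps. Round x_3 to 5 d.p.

x_1 = g(0.349000) = 1.219715
x_2 = g(1.219715) = 0.623913
x_3 = g(0.623913) = 1.091598

1.09160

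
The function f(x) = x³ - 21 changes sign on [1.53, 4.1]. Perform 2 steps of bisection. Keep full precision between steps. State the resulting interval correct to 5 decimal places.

f(1.530000) = -17.418423, f(4.100000) = 47.921000 (opposite signs)
step 1: m = 2.815000, f(m) = 1.306693 > 0 → root in [1.530000, 2.815000]
step 2: m = 2.172500, f(m) = -10.746330 < 0 → root in [2.172500, 2.815000]

[2.17250, 2.81500]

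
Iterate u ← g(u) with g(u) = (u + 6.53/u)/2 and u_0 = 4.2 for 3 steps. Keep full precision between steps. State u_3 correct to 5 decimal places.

2.55545

u_1 = g(4.200000) = 2.877381
u_2 = g(2.877381) = 2.573403
u_3 = g(2.573403) = 2.555450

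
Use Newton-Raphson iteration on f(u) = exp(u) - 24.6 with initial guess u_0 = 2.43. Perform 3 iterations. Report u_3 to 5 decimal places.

Newton update: u ← u − f(u)/f'(u).
f'(u) = exp(u)
u_0 = 2.430000: f = -13.241118, f' = 11.358882 → u_1 = 2.430000 - (-13.241118)/(11.358882) = 3.595706
u_1 = 3.595706: f = 11.841422, f' = 36.441422 → u_2 = 3.595706 - (11.841422)/(36.441422) = 3.270762
u_2 = 3.270762: f = 1.731398, f' = 26.331398 → u_3 = 3.270762 - (1.731398)/(26.331398) = 3.205008

3.20501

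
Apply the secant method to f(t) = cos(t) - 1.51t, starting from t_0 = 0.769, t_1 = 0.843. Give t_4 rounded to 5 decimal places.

0.56081

f(t_0) = -0.442584, f(t_1) = -0.607704
t_2 = 0.843000 - (-0.607704)·(0.843000 - 0.769000)/(-0.607704 - (-0.442584)) = 0.570653; f(t_2) = -0.020137
t_3 = 0.570653 - (-0.020137)·(0.570653 - 0.843000)/(-0.020137 - (-0.607704)) = 0.561319; f(t_3) = -0.001038
t_4 = 0.561319 - (-0.001038)·(0.561319 - 0.570653)/(-0.001038 - (-0.020137)) = 0.560812; f(t_4) = -0.000002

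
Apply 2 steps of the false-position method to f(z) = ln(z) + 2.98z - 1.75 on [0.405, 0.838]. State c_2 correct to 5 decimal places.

f(0.405000) = -1.446968, f(0.838000) = 0.570503
step 1: c = 0.715556, f(c) = 0.047660 > 0 → new bracket [0.405000, 0.715556]
step 2: c = 0.705653, f(c) = 0.004213 > 0 → new bracket [0.405000, 0.705653]

0.70565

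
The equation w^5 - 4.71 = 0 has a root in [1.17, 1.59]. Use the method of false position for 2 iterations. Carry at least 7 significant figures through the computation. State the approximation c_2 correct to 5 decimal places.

1.34564

f(1.170000) = -2.517552, f(1.590000) = 5.452150
step 1: c = 1.302674, f(c) = -0.958727 < 0 → new bracket [1.302674, 1.590000]
step 2: c = 1.345643, f(c) = -0.297865 < 0 → new bracket [1.345643, 1.590000]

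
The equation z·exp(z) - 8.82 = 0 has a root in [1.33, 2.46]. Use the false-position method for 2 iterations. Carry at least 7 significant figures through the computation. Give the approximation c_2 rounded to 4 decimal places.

1.5960

f(1.330000) = -3.791212, f(2.460000) = 19.973836
step 1: c = 1.510268, f(c) = -1.981595 < 0 → new bracket [1.510268, 2.460000]
step 2: c = 1.595986, f(c) = -0.946696 < 0 → new bracket [1.595986, 2.460000]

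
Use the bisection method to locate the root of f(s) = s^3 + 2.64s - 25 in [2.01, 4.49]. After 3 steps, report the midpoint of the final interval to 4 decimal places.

f(2.010000) = -11.572999, f(4.490000) = 77.372449 (opposite signs)
step 1: m = 3.250000, f(m) = 17.908125 > 0 → root in [2.010000, 3.250000]
step 2: m = 2.630000, f(m) = 0.134647 > 0 → root in [2.010000, 2.630000]
step 3: m = 2.320000, f(m) = -6.388032 < 0 → root in [2.320000, 2.630000]
Midpoint of [2.320000, 2.630000] = 2.475000

2.4750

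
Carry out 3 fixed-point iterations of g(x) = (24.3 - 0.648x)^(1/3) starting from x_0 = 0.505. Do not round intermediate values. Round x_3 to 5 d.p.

2.82196

x_1 = g(0.505000) = 2.883407
x_2 = g(2.883407) = 2.820242
x_3 = g(2.820242) = 2.821957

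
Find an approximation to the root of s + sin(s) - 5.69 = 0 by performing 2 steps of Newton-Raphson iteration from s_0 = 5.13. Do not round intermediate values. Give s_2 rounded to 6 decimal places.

5.985972

Newton update: s ← s − f(s)/f'(s).
f'(s) = 1 + cos(s)
s_0 = 5.130000: f = -1.474060, f' = 1.405578 → s_1 = 5.130000 - (-1.474060)/(1.405578) = 6.178722
s_1 = 6.178722: f = 0.384449, f' = 1.994549 → s_2 = 6.178722 - (0.384449)/(1.994549) = 5.985972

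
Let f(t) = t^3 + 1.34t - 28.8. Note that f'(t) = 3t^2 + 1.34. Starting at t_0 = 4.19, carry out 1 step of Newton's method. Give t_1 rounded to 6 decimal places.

3.257279

t_0 = 4.190000: f = 50.374659, f' = 54.008300 → t_1 = 4.190000 - (50.374659)/(54.008300) = 3.257279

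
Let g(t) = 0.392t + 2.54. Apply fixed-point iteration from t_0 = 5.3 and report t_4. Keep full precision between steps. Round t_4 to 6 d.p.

4.204134

t_1 = g(5.300000) = 4.617600
t_2 = g(4.617600) = 4.350099
t_3 = g(4.350099) = 4.245239
t_4 = g(4.245239) = 4.204134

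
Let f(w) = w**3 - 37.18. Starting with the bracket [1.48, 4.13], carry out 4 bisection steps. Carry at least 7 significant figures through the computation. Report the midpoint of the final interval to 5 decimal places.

f(1.480000) = -33.938208, f(4.130000) = 33.264997 (opposite signs)
step 1: m = 2.805000, f(m) = -15.110190 < 0 → root in [2.805000, 4.130000]
step 2: m = 3.467500, f(m) = 4.511681 > 0 → root in [2.805000, 3.467500]
step 3: m = 3.136250, f(m) = -6.331644 < 0 → root in [3.136250, 3.467500]
step 4: m = 3.301875, f(m) = -1.181709 < 0 → root in [3.301875, 3.467500]
Midpoint of [3.301875, 3.467500] = 3.384688

3.38469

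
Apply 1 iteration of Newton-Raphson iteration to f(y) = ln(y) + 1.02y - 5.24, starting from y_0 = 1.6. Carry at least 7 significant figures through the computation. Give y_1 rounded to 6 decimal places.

Newton update: y ← y − f(y)/f'(y).
f'(y) = 1/y + 1.02
y_0 = 1.600000: f = -3.137996, f' = 1.645000 → y_1 = 1.600000 - (-3.137996)/(1.645000) = 3.507597

3.507597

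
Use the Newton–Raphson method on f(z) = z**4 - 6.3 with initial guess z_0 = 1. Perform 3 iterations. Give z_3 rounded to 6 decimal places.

f'(z) = 4z**3
z_0 = 1.000000: f = -5.300000, f' = 4.000000 → z_1 = 1.000000 - (-5.300000)/(4.000000) = 2.325000
z_1 = 2.325000: f = 22.920782, f' = 50.272313 → z_2 = 2.325000 - (22.920782)/(50.272313) = 1.869067
z_2 = 1.869067: f = 5.903936, f' = 26.117701 → z_3 = 1.869067 - (5.903936)/(26.117701) = 1.643016

1.643016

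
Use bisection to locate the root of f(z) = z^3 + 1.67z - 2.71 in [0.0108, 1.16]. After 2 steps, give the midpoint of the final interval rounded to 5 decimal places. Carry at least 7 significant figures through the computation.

1.01635

f(0.010800) = -2.691963, f(1.160000) = 0.788096 (opposite signs)
step 1: m = 0.585400, f(m) = -1.531769 < 0 → root in [0.585400, 1.160000]
step 2: m = 0.872700, f(m) = -0.587938 < 0 → root in [0.872700, 1.160000]
Midpoint of [0.872700, 1.160000] = 1.016350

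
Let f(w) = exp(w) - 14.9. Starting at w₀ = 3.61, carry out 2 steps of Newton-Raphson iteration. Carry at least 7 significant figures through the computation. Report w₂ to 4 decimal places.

f'(w) = exp(w)
w_0 = 3.610000: f = 22.066053, f' = 36.966053 → w_1 = 3.610000 - (22.066053)/(36.966053) = 3.013073
w_1 = 3.013073: f = 5.449829, f' = 20.349829 → w_2 = 3.013073 - (5.449829)/(20.349829) = 2.745265

2.7453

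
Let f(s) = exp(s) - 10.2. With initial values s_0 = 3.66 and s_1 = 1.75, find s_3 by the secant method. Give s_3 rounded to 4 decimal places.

2.4277

Secant update: s_(k+1) = s_k − f(s_k)·(s_k − s_(k-1))/(f(s_k) − f(s_(k-1))).
f(s_0) = 28.661343, f(s_1) = -4.445397
s_2 = 1.750000 - (-4.445397)·(1.750000 - 3.660000)/(-4.445397 - (28.661343)) = 2.006465; f(s_2) = -2.763021
s_3 = 2.006465 - (-2.763021)·(2.006465 - 1.750000)/(-2.763021 - (-4.445397)) = 2.427665; f(s_3) = 1.132390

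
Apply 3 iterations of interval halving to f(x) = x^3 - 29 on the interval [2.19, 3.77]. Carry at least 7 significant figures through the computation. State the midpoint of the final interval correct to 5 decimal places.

3.07875

f(2.190000) = -18.496541, f(3.770000) = 24.582633 (opposite signs)
step 1: m = 2.980000, f(m) = -2.536408 < 0 → root in [2.980000, 3.770000]
step 2: m = 3.375000, f(m) = 9.443359 > 0 → root in [2.980000, 3.375000]
step 3: m = 3.177500, f(m) = 3.081649 > 0 → root in [2.980000, 3.177500]
Midpoint of [2.980000, 3.177500] = 3.078750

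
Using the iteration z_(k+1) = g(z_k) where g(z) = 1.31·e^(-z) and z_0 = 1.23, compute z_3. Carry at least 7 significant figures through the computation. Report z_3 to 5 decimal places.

0.53621

z_1 = g(1.230000) = 0.382903
z_2 = g(0.382903) = 0.893261
z_3 = g(0.893261) = 0.536207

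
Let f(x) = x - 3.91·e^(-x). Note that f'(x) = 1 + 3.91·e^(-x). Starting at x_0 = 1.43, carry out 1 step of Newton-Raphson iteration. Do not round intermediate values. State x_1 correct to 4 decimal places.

1.1746

x_0 = 1.430000: f = 0.494302, f' = 1.935698 → x_1 = 1.430000 - (0.494302)/(1.935698) = 1.174639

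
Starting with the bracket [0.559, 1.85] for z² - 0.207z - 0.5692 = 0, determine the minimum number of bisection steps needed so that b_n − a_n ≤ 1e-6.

21

Initial width b − a = 1.85 − 0.559 = 1.291000.
After n steps the width is (b−a)/2^n; need (b−a)/2^n ≤ 1e-6.
So n ≥ log₂(1.291000/1e-6) = log₂(1291000.0000) ≈ 20.3001.
Hence n = 21.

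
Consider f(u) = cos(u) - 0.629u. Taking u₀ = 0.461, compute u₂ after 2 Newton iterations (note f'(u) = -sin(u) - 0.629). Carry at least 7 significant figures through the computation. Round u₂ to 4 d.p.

Newton update: u ← u − f(u)/f'(u).
u_0 = 0.461000: f = 0.605639, f' = -1.073844 → u_1 = 0.461000 - (0.605639)/(-1.073844) = 1.024992
u_1 = 1.024992: f = -0.125614, f' = -1.483710 → u_2 = 1.024992 - (-0.125614)/(-1.483710) = 0.940330

0.9403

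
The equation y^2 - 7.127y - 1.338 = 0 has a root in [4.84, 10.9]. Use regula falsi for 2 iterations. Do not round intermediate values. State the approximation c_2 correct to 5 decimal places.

f(4.840000) = -12.407080, f(10.900000) = 39.787700
step 1: c = 6.280506, f(c) = -6.654409 < 0 → new bracket [6.280506, 10.900000]
step 2: c = 6.942406, f(c) = -2.619529 < 0 → new bracket [6.942406, 10.900000]

6.94241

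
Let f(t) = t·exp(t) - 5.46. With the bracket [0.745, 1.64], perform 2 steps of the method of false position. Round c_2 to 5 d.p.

f(0.745000) = -3.890701, f(1.640000) = 2.994478
step 1: c = 1.250750, f(c) = -1.091180 < 0 → new bracket [1.250750, 1.640000]
step 2: c = 1.354709, f(c) = -0.209645 < 0 → new bracket [1.354709, 1.640000]

1.35471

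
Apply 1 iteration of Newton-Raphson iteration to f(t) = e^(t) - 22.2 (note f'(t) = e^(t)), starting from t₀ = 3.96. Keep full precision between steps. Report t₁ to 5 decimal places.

t_0 = 3.960000: f = 30.257326, f' = 52.457326 → t_1 = 3.960000 - (30.257326)/(52.457326) = 3.383201

3.38320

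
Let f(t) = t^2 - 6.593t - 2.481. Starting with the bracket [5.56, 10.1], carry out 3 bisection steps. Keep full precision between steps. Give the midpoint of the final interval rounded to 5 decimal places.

6.97875

f(5.560000) = -8.224480, f(10.100000) = 32.939700 (opposite signs)
step 1: m = 7.830000, f(m) = 7.204710 > 0 → root in [5.560000, 7.830000]
step 2: m = 6.695000, f(m) = -1.798110 < 0 → root in [6.695000, 7.830000]
step 3: m = 7.262500, f(m) = 2.381244 > 0 → root in [6.695000, 7.262500]
Midpoint of [6.695000, 7.262500] = 6.978750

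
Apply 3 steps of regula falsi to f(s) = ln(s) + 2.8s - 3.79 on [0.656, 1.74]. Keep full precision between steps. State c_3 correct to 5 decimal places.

f(0.656000) = -2.374794, f(1.740000) = 1.635885
step 1: c = 1.297856, f(c) = 0.104709 > 0 → new bracket [0.656000, 1.297856]
step 2: c = 1.270750, f(c) = 0.007708 > 0 → new bracket [0.656000, 1.270750]
step 3: c = 1.268761, f(c) = 0.000573 > 0 → new bracket [0.656000, 1.268761]

1.26876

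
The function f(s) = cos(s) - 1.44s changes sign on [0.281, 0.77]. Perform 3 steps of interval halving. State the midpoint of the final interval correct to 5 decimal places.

f(0.281000) = 0.556139, f(0.770000) = -0.390889 (opposite signs)
step 1: m = 0.525500, f(m) = 0.108353 > 0 → root in [0.525500, 0.770000]
step 2: m = 0.647750, f(m) = -0.135317 < 0 → root in [0.525500, 0.647750]
step 3: m = 0.586625, f(m) = -0.011926 < 0 → root in [0.525500, 0.586625]
Midpoint of [0.525500, 0.586625] = 0.556063

0.55606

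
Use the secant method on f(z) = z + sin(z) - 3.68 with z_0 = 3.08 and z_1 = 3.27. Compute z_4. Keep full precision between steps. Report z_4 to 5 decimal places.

4.29521

f(z_0) = -0.538446, f(z_1) = -0.538055
z_2 = 3.270000 - (-0.538055)·(3.270000 - 3.080000)/(-0.538055 - (-0.538446)) = 264.382710; f(z_2) = 261.172389
z_3 = 264.382710 - (261.172389)·(264.382710 - 3.270000)/(261.172389 - (-0.538055)) = 3.806826; f(z_3) = -0.490417
z_4 = 3.806826 - (-0.490417)·(3.806826 - 264.382710)/(-0.490417 - (261.172389)) = 4.295205; f(z_4) = -0.299028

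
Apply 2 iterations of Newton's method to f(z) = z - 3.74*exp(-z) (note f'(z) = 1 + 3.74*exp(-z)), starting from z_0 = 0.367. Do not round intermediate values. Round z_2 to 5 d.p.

z_0 = 0.367000: f = -2.224108, f' = 3.591108 → z_1 = 0.367000 - (-2.224108)/(3.591108) = 0.986338
z_1 = 0.986338: f = -0.408458, f' = 2.394796 → z_2 = 0.986338 - (-0.408458)/(2.394796) = 1.156898

1.15690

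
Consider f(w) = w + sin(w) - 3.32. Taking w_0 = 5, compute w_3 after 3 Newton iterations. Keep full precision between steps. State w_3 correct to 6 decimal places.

f'(w) = 1 + cos(w)
w_0 = 5.000000: f = 0.721076, f' = 1.283662 → w_1 = 5.000000 - (0.721076)/(1.283662) = 4.438267
w_1 = 4.438267: f = 0.155604, f' = 0.729298 → w_2 = 4.438267 - (0.155604)/(0.729298) = 4.224906
w_2 = 4.224906: f = 0.021391, f' = 0.531596 → w_3 = 4.224906 - (0.021391)/(0.531596) = 4.184666

4.184666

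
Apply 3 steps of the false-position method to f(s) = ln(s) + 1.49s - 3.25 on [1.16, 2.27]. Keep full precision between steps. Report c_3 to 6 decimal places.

1.790423

False-position update: c = (a·f(b) − b·f(a))/(f(b) − f(a)); replace the endpoint whose sign matches f(c).
f(1.160000) = -1.373180, f(2.270000) = 0.952080
step 1: c = 1.815509, f(c) = 0.051475 > 0 → new bracket [1.160000, 1.815509]
step 2: c = 1.791825, f(c) = 0.003053 > 0 → new bracket [1.160000, 1.791825]
step 3: c = 1.790423, f(c) = 0.000182 > 0 → new bracket [1.160000, 1.790423]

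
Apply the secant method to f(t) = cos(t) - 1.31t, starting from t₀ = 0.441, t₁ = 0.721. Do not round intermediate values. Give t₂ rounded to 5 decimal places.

f(t_0) = 0.326615, f(t_1) = -0.193364
t_2 = 0.721000 - (-0.193364)·(0.721000 - 0.441000)/(-0.193364 - (0.326615)) = 0.616877; f(t_2) = 0.007581

0.61688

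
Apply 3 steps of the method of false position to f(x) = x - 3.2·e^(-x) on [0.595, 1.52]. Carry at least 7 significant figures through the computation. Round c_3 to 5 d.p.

1.08416

f(0.595000) = -1.170000, f(1.520000) = 0.820122
step 1: c = 1.138811, f(c) = 0.114172 > 0 → new bracket [0.595000, 1.138811]
step 2: c = 1.090462, f(c) = 0.015066 > 0 → new bracket [0.595000, 1.090462]
step 3: c = 1.084163, f(c) = 0.001972 > 0 → new bracket [0.595000, 1.084163]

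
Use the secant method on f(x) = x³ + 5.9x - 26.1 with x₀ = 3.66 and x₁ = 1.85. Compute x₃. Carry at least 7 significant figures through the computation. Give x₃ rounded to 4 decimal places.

f(x_0) = 44.521896, f(x_1) = -8.853375
x_2 = 1.850000 - (-8.853375)·(1.850000 - 3.660000)/(-8.853375 - (44.521896)) = 2.150225; f(x_2) = -3.472170
x_3 = 2.150225 - (-3.472170)·(2.150225 - 1.850000)/(-3.472170 - (-8.853375)) = 2.343943; f(x_3) = 0.607044

2.3439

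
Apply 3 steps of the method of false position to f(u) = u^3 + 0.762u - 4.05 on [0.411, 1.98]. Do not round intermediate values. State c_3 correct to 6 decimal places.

f(0.411000) = -3.667391, f(1.980000) = 5.221152
step 1: c = 1.058366, f(c) = -2.058010 < 0 → new bracket [1.058366, 1.980000]
step 2: c = 1.318936, f(c) = -0.750561 < 0 → new bracket [1.318936, 1.980000]
step 3: c = 1.402022, f(c) = -0.225750 < 0 → new bracket [1.402022, 1.980000]

1.402022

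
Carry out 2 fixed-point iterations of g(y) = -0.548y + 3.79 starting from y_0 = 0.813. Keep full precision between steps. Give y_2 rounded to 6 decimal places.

1.957227

y_1 = g(0.813000) = 3.344476
y_2 = g(3.344476) = 1.957227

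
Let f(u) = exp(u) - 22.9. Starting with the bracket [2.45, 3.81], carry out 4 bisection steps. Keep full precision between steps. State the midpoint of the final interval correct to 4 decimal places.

3.1725

f(2.450000) = -11.311653, f(3.810000) = 22.250439 (opposite signs)
step 1: m = 3.130000, f(m) = -0.026020 < 0 → root in [3.130000, 3.810000]
step 2: m = 3.470000, f(m) = 9.236742 > 0 → root in [3.130000, 3.470000]
step 3: m = 3.300000, f(m) = 4.212639 > 0 → root in [3.130000, 3.300000]
step 4: m = 3.215000, f(m) = 2.003292 > 0 → root in [3.130000, 3.215000]
Midpoint of [3.130000, 3.215000] = 3.172500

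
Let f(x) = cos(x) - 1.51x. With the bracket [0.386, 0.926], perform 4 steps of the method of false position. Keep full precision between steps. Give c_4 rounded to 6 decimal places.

0.560807

False-position update: c = (a·f(b) − b·f(a))/(f(b) − f(a)); replace the endpoint whose sign matches f(c).
f(0.386000) = 0.343562, f(0.926000) = -0.797224
step 1: c = 0.548628, f(c) = 0.024813 > 0 → new bracket [0.548628, 0.926000]
step 2: c = 0.560019, f(c) = 0.001617 > 0 → new bracket [0.560019, 0.926000]
step 3: c = 0.560759, f(c) = 0.000105 > 0 → new bracket [0.560759, 0.926000]
step 4: c = 0.560807, f(c) = 0.000007 > 0 → new bracket [0.560807, 0.926000]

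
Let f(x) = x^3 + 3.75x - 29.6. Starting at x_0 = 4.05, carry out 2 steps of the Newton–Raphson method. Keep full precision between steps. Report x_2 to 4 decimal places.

2.7309

f'(x) = 3x^2 + 3.75
x_0 = 4.050000: f = 52.017625, f' = 52.957500 → x_1 = 4.050000 - (52.017625)/(52.957500) = 3.067748
x_1 = 3.067748: f = 10.774861, f' = 31.983228 → x_2 = 3.067748 - (10.774861)/(31.983228) = 2.730857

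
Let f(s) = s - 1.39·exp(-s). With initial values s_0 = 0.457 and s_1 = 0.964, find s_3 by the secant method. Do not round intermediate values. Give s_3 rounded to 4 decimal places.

Secant update: s_(k+1) = s_k − f(s_k)·(s_k − s_(k-1))/(f(s_k) − f(s_(k-1))).
f(s_0) = -0.423121, f(s_1) = 0.433904
s_2 = 0.964000 - (0.433904)·(0.964000 - 0.457000)/(0.433904 - (-0.423121)) = 0.707311; f(s_2) = 0.022085
s_3 = 0.707311 - (0.022085)·(0.707311 - 0.964000)/(0.022085 - (0.433904)) = 0.693545; f(s_3) = -0.001179

0.6935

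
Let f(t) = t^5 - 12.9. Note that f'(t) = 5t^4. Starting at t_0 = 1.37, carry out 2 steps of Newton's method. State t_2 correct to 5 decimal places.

t_0 = 1.370000: f = -8.073828, f' = 17.613768 → t_1 = 1.370000 - (-8.073828)/(17.613768) = 1.828382
t_1 = 1.828382: f = 7.533099, f' = 55.877555 → t_2 = 1.828382 - (7.533099)/(55.877555) = 1.693567

1.69357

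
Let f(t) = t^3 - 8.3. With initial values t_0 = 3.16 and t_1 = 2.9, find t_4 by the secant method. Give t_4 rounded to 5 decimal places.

f(t_0) = 23.254496, f(t_1) = 16.089000
t_2 = 2.900000 - (16.089000)·(2.900000 - 3.160000)/(16.089000 - (23.254496)) = 2.316211; f(t_2) = 4.126081
t_3 = 2.316211 - (4.126081)·(2.316211 - 2.900000)/(4.126081 - (16.089000)) = 2.114858; f(t_3) = 1.158970
t_4 = 2.114858 - (1.158970)·(2.114858 - 2.316211)/(1.158970 - (4.126081)) = 2.036209; f(t_4) = 0.142422

2.03621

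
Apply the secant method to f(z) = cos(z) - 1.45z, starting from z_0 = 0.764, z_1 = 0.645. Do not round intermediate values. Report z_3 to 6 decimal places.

Secant update: z_(k+1) = z_k − f(z_k)·(z_k − z_(k-1))/(f(z_k) − f(z_(k-1))).
f(z_0) = -0.385725, f(z_1) = -0.136150
z_2 = 0.645000 - (-0.136150)·(0.645000 - 0.764000)/(-0.136150 - (-0.385725)) = 0.580082; f(z_2) = -0.004702
z_3 = 0.580082 - (-0.004702)·(0.580082 - 0.645000)/(-0.004702 - (-0.136150)) = 0.577760; f(z_3) = -0.000064

0.577760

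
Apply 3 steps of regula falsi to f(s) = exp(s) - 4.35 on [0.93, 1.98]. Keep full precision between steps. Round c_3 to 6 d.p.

f(0.930000) = -1.815491, f(1.980000) = 2.892743
step 1: c = 1.334879, f(c) = -0.550464 < 0 → new bracket [1.334879, 1.980000]
step 2: c = 1.438014, f(c) = -0.137677 < 0 → new bracket [1.438014, 1.980000]
step 3: c = 1.462638, f(c) = -0.032668 < 0 → new bracket [1.462638, 1.980000]

1.462638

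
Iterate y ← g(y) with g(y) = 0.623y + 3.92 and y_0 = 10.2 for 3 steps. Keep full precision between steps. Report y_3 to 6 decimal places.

10.350030

y_1 = g(10.200000) = 10.274600
y_2 = g(10.274600) = 10.321076
y_3 = g(10.321076) = 10.350030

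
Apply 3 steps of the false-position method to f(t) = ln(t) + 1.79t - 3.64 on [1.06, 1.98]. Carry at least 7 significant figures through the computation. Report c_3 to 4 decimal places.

False-position update: c = (a·f(b) − b·f(a))/(f(b) − f(a)); replace the endpoint whose sign matches f(c).
f(1.060000) = -1.684331, f(1.980000) = 0.587297
step 1: c = 1.742147, f(c) = 0.033562 > 0 → new bracket [1.060000, 1.742147]
step 2: c = 1.728820, f(c) = 0.002028 > 0 → new bracket [1.060000, 1.728820]
step 3: c = 1.728016, f(c) = 0.000123 > 0 → new bracket [1.060000, 1.728016]

1.7280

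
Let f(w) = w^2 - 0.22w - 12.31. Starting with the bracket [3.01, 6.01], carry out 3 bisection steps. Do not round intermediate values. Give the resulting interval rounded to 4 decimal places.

f(3.010000) = -3.912100, f(6.010000) = 22.487900 (opposite signs)
step 1: m = 4.510000, f(m) = 7.037900 > 0 → root in [3.010000, 4.510000]
step 2: m = 3.760000, f(m) = 1.000400 > 0 → root in [3.010000, 3.760000]
step 3: m = 3.385000, f(m) = -1.596475 < 0 → root in [3.385000, 3.760000]

[3.3850, 3.7600]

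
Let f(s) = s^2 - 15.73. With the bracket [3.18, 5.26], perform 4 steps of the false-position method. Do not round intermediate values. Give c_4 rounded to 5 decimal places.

f(3.180000) = -5.617600, f(5.260000) = 11.937600
step 1: c = 3.845592, f(c) = -0.941419 < 0 → new bracket [3.845592, 5.260000]
step 2: c = 3.948982, f(c) = -0.135545 < 0 → new bracket [3.948982, 5.260000]
step 3: c = 3.963700, f(c) = -0.019080 < 0 → new bracket [3.963700, 5.260000]
step 4: c = 3.965769, f(c) = -0.002677 < 0 → new bracket [3.965769, 5.260000]

3.96577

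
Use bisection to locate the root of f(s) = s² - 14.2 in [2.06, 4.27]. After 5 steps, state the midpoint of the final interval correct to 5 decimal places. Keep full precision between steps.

f(2.060000) = -9.956400, f(4.270000) = 4.032900 (opposite signs)
step 1: m = 3.165000, f(m) = -4.182775 < 0 → root in [3.165000, 4.270000]
step 2: m = 3.717500, f(m) = -0.380194 < 0 → root in [3.717500, 4.270000]
step 3: m = 3.993750, f(m) = 1.750039 > 0 → root in [3.717500, 3.993750]
step 4: m = 3.855625, f(m) = 0.665844 > 0 → root in [3.717500, 3.855625]
step 5: m = 3.786562, f(m) = 0.138056 > 0 → root in [3.717500, 3.786562]
Midpoint of [3.717500, 3.786562] = 3.752031

3.75203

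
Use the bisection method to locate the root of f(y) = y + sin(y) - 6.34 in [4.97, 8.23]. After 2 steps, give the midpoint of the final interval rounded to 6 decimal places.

6.192500

f(4.970000) = -2.337001, f(8.230000) = 2.820134 (opposite signs)
step 1: m = 6.600000, f(m) = 0.571541 > 0 → root in [4.970000, 6.600000]
step 2: m = 5.785000, f(m) = -1.032832 < 0 → root in [5.785000, 6.600000]
Midpoint of [5.785000, 6.600000] = 6.192500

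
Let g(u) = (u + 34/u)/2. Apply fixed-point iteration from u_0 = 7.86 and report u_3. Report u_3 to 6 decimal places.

u_1 = g(7.860000) = 6.092850
u_2 = g(6.092850) = 5.836581
u_3 = g(5.836581) = 5.830955

5.830955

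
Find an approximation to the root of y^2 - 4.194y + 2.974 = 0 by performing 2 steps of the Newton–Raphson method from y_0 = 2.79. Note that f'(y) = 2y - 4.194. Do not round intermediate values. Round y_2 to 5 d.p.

3.30192

y_0 = 2.790000: f = -0.943160, f' = 1.386000 → y_1 = 2.790000 - (-0.943160)/(1.386000) = 3.470491
y_1 = 3.470491: f = 0.463067, f' = 2.746981 → y_2 = 3.470491 - (0.463067)/(2.746981) = 3.301917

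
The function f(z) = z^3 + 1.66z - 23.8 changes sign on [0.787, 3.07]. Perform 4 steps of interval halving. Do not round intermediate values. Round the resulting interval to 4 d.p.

[2.6419, 2.7846]

f(0.787000) = -22.006137, f(3.070000) = 10.230643 (opposite signs)
step 1: m = 1.928500, f(m) = -13.426382 < 0 → root in [1.928500, 3.070000]
step 2: m = 2.499250, f(m) = -4.040303 < 0 → root in [2.499250, 3.070000]
step 3: m = 2.784625, f(m) = 2.414840 > 0 → root in [2.499250, 2.784625]
step 4: m = 2.641938, f(m) = -0.974099 < 0 → root in [2.641938, 2.784625]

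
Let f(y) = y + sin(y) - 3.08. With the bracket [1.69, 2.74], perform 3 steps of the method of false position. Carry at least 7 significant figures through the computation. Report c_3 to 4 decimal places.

2.4871

f(1.690000) = -0.397096, f(2.740000) = 0.050885
step 1: c = 2.620734, f(c) = 0.038359 > 0 → new bracket [1.690000, 2.620734]
step 2: c = 2.538746, f(c) = 0.025736 > 0 → new bracket [1.690000, 2.538746]
step 3: c = 2.487087, f(c) = 0.015854 > 0 → new bracket [1.690000, 2.487087]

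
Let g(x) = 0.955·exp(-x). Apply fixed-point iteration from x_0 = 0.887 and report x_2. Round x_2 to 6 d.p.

0.644424

x_1 = g(0.887000) = 0.393355
x_2 = g(0.393355) = 0.644424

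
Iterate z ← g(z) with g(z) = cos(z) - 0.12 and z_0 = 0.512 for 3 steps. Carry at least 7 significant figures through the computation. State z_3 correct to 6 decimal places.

z_1 = g(0.512000) = 0.751766
z_2 = g(0.751766) = 0.610484
z_3 = g(0.610484) = 0.699371

0.699371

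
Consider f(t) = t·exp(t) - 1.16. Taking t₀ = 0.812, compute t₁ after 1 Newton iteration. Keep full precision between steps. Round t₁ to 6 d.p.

f'(t) = (t + 1)·exp(t)
t_0 = 0.812000: f = 0.668956, f' = 4.081364 → t_1 = 0.812000 - (0.668956)/(4.081364) = 0.648095

0.648095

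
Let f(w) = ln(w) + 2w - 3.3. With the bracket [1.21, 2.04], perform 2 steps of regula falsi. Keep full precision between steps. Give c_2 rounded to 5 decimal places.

False-position update: c = (a·f(b) − b·f(a))/(f(b) − f(a)); replace the endpoint whose sign matches f(c).
f(1.210000) = -0.689380, f(2.040000) = 1.492950
step 1: c = 1.472190, f(c) = 0.031131 > 0 → new bracket [1.210000, 1.472190]
step 2: c = 1.460862, f(c) = 0.000750 > 0 → new bracket [1.210000, 1.460862]

1.46086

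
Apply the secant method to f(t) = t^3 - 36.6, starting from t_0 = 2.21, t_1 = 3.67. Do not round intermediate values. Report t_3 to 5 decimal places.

f(t_0) = -25.806139, f(t_1) = 12.830863
t_2 = 3.670000 - (12.830863)·(3.670000 - 2.210000)/(12.830863 - (-25.806139)) = 3.185152; f(t_2) = -4.286007
t_3 = 3.185152 - (-4.286007)·(3.185152 - 3.670000)/(-4.286007 - (12.830863)) = 3.306557; f(t_3) = -0.448371

3.30656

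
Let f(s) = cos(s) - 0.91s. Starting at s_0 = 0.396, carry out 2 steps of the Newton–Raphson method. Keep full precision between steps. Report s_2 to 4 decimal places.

0.7812

f'(s) = -sin(s) - 0.91
s_0 = 0.396000: f = 0.562251, f' = -1.295731 → s_1 = 0.396000 - (0.562251)/(-1.295731) = 0.829926
s_1 = 0.829926: f = -0.080302, f' = -1.647881 → s_2 = 0.829926 - (-0.080302)/(-1.647881) = 0.781195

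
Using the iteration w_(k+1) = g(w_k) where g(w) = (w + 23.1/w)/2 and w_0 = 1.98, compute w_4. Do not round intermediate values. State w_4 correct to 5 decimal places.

w_1 = g(1.980000) = 6.823333
w_2 = g(6.823333) = 5.104388
w_3 = g(5.104388) = 4.814953
w_4 = g(4.814953) = 4.806254

4.80625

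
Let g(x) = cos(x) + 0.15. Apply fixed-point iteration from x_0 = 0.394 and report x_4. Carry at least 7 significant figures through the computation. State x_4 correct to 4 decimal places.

x_1 = g(0.394000) = 1.073381
x_2 = g(1.073381) = 0.627156
x_3 = g(0.627156) = 0.959700
x_4 = g(0.959700) = 0.723766

0.7238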